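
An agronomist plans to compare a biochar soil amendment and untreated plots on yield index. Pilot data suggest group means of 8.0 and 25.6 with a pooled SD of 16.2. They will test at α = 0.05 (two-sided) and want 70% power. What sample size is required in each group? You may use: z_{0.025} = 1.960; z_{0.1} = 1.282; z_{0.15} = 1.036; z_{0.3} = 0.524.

Cohen's d = |M₁ − M₂| / SD_pooled = |8.0 − 25.6| / 16.2 = 17.6 / 16.2 = 1.086.
For two independent groups with equal n: n = 2·((z_{α/2} + z_β) / d)².
z_{α/2} + z_β = 1.960 + 0.524 = 2.484.
n = 2 × (2.484 / 1.086)² = 2 × 2.287² = 2 × 5.23 = 10.5.
Round up to the next whole participant.

n = 11 per group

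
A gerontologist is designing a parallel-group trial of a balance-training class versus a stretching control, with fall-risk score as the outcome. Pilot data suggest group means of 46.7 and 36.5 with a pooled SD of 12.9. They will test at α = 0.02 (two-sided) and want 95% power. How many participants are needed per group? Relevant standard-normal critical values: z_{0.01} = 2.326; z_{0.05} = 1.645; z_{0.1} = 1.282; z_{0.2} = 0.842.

Cohen's d = |M₁ − M₂| / SD_pooled = |46.7 − 36.5| / 12.9 = 10.2 / 12.9 = 0.791.
For two independent groups with equal n: n = 2·((z_{α/2} + z_β) / d)².
z_{α/2} + z_β = 2.326 + 1.645 = 3.971.
n = 2 × (3.971 / 0.791)² = 2 × 5.020² = 2 × 25.20 = 50.4.
Round up to the next whole participant.

n = 51 per group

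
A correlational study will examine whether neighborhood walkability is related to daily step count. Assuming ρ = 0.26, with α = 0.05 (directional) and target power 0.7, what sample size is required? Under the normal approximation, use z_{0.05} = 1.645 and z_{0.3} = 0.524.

n = 70

Fisher's z: C = ½·ln((1+r)/(1−r)) = ½·ln(1.7027) = 0.2661.
n = ((z_{α} + z_β)/C)² + 3.
(1.645 + 0.524) / 0.2661 = 2.169 / 0.2661 = 8.151.
n = 8.151² + 3 = 66.44 + 3 = 69.4.
Round up.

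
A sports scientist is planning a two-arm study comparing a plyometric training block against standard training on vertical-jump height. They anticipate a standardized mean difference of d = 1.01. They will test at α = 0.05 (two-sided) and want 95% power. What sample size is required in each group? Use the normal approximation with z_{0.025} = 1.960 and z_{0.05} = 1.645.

For two independent groups with equal n: n = 2·((z_{α/2} + z_β) / d)².
z_{α/2} + z_β = 1.960 + 1.645 = 3.605.
n = 2 × (3.605 / 1.01)² = 2 × 3.569² = 2 × 12.74 = 25.5.
Round up to the next whole participant.

n = 26 per group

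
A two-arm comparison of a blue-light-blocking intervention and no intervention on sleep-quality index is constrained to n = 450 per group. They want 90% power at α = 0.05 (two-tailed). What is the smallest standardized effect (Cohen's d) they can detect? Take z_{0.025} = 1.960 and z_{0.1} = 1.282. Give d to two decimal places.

For two independent groups of n = 450 each: d_min = (z_{α/2} + z_β)·√(2/n).
z-sum = 1.960 + 1.282 = 3.242.
d_min = 3.242 × √(2/450) = 3.242 × 0.0667 = 0.216.

d_min ≈ 0.22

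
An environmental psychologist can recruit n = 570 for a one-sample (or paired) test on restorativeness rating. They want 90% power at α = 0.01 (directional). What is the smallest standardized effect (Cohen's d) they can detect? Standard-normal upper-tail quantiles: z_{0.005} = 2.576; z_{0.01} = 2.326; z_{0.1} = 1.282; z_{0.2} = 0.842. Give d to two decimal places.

d_min ≈ 0.15

For a single sample (or paired design) of n = 570: d_min = (z_{α} + z_β)/√n.
z-sum = 2.326 + 1.282 = 3.608.
d_min = 3.608 / √570 = 3.608 / 23.875 = 0.151.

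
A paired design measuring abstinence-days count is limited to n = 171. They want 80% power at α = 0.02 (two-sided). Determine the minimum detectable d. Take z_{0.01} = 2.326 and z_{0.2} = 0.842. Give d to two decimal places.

For a single sample (or paired design) of n = 171: d_min = (z_{α/2} + z_β)/√n.
z-sum = 2.326 + 0.842 = 3.168.
d_min = 3.168 / √171 = 3.168 / 13.077 = 0.242.

d_min ≈ 0.24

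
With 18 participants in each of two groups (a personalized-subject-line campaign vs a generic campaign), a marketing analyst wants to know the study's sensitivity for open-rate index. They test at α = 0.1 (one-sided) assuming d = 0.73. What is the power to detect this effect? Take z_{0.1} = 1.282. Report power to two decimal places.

For two equal groups, power = Φ(d·√(n/2) − z_{α}).
d·√(n/2) = 0.73 × √(18/2) = 0.73 × 3.000 = 2.190.
z_β = 2.190 − 1.282 = 0.908.
Power = Φ(0.908) = 0.818.

power ≈ 0.82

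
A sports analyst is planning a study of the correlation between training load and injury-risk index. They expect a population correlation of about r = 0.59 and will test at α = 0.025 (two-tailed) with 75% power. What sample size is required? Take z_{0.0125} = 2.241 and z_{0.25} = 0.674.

n = 22

Fisher's z: C = ½·ln((1+r)/(1−r)) = ½·ln(3.8780) = 0.6777.
n = ((z_{α/2} + z_β)/C)² + 3.
(2.241 + 0.674) / 0.6777 = 2.915 / 0.6777 = 4.301.
n = 4.301² + 3 = 18.50 + 3 = 21.5.
Round up.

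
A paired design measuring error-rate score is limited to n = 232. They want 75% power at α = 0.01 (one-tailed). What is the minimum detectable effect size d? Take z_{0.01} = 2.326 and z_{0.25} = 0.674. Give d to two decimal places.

d_min ≈ 0.20

For a single sample (or paired design) of n = 232: d_min = (z_{α} + z_β)/√n.
z-sum = 2.326 + 0.674 = 3.000.
d_min = 3.000 / √232 = 3.000 / 15.232 = 0.197.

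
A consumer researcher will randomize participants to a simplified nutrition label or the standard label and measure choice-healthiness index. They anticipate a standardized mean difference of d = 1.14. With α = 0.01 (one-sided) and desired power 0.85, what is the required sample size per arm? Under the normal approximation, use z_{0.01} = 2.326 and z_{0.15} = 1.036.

For two independent groups with equal n: n = 2·((z_{α} + z_β) / d)².
z_{α} + z_β = 2.326 + 1.036 = 3.362.
n = 2 × (3.362 / 1.14)² = 2 × 2.949² = 2 × 8.70 = 17.4.
Round up to the next whole participant.

n = 18 per group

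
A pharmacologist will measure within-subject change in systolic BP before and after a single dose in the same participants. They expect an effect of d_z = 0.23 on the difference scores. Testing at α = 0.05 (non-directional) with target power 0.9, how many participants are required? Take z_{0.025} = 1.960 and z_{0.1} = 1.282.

For a paired (one-sample on differences) test: n = ((z_{α/2} + z_β) / d)².
z_{α/2} + z_β = 1.960 + 1.282 = 3.242.
n = (3.242 / 0.23)² = 14.096² = 198.69.
Round up.

n = 199 pairs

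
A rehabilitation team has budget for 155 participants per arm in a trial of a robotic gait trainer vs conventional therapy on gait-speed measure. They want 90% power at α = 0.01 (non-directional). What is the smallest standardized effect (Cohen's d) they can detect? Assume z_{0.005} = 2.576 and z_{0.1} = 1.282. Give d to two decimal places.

d_min ≈ 0.44

For two independent groups of n = 155 each: d_min = (z_{α/2} + z_β)·√(2/n).
z-sum = 2.576 + 1.282 = 3.858.
d_min = 3.858 × √(2/155) = 3.858 × 0.1136 = 0.438.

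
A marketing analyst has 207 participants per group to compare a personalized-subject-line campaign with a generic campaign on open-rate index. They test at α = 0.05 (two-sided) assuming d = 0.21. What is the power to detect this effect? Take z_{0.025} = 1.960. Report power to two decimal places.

For two equal groups, power = Φ(d·√(n/2) − z_{α/2}).
d·√(n/2) = 0.21 × √(207/2) = 0.21 × 10.173 = 2.136.
z_β = 2.136 − 1.960 = 0.176.
Power = Φ(0.176) = 0.570.

power ≈ 0.57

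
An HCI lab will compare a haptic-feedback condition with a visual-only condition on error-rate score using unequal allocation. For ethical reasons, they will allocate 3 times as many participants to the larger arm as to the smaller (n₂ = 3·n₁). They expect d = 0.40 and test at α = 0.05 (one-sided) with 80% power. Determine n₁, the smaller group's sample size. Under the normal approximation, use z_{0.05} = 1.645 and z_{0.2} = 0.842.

n₁ = 52

With allocation ratio k = n₂/n₁ = 3, Var(x̄₁−x̄₂) = σ²(1/n₁ + 1/(k·n₁)) = σ²·(k+1)/(k·n₁).
So n₁ = (1 + 1/k)·((z_{α} + z_β)/d)² = 1.333 × (2.487/0.40)².
n₁ = 1.333 × 38.66 = 51.5.
Round up: n₁ = 52, giving n₂ = 3 × 52 = 156.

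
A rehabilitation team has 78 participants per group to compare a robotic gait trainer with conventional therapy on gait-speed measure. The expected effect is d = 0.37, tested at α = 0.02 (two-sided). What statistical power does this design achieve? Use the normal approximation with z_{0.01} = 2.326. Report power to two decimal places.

For two equal groups, power = Φ(d·√(n/2) − z_{α/2}).
d·√(n/2) = 0.37 × √(78/2) = 0.37 × 6.245 = 2.311.
z_β = 2.311 − 2.326 = -0.015.
Power = Φ(-0.015) = 0.494.

power ≈ 0.49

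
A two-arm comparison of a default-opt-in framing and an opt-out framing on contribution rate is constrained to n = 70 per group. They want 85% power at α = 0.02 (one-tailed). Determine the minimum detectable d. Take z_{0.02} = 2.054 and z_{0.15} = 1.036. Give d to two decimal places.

For two independent groups of n = 70 each: d_min = (z_{α} + z_β)·√(2/n).
z-sum = 2.054 + 1.036 = 3.090.
d_min = 3.090 × √(2/70) = 3.090 × 0.1690 = 0.522.

d_min ≈ 0.52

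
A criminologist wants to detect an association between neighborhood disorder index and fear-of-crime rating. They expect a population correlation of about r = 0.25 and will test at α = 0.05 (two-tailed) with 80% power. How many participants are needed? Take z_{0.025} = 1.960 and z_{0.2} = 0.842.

n = 124

Fisher's z: C = ½·ln((1+r)/(1−r)) = ½·ln(1.6667) = 0.2554.
n = ((z_{α/2} + z_β)/C)² + 3.
(1.960 + 0.842) / 0.2554 = 2.802 / 0.2554 = 10.971.
n = 10.971² + 3 = 120.36 + 3 = 123.4.
Round up.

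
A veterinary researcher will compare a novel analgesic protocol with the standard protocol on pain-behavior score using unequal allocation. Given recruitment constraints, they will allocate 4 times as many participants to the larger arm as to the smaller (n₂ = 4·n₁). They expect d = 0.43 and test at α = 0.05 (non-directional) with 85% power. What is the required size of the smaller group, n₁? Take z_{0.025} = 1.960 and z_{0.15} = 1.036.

With allocation ratio k = n₂/n₁ = 4, Var(x̄₁−x̄₂) = σ²(1/n₁ + 1/(k·n₁)) = σ²·(k+1)/(k·n₁).
So n₁ = (1 + 1/k)·((z_{α/2} + z_β)/d)² = 1.250 × (2.996/0.43)².
n₁ = 1.250 × 48.55 = 60.7.
Round up: n₁ = 61, giving n₂ = 4 × 61 = 244.

n₁ = 61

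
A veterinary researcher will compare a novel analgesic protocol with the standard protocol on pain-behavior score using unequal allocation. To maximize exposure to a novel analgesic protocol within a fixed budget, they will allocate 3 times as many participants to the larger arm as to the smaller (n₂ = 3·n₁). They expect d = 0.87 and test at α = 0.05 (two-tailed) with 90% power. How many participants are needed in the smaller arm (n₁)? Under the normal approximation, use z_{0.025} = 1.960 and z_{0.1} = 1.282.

n₁ = 19

With allocation ratio k = n₂/n₁ = 3, Var(x̄₁−x̄₂) = σ²(1/n₁ + 1/(k·n₁)) = σ²·(k+1)/(k·n₁).
So n₁ = (1 + 1/k)·((z_{α/2} + z_β)/d)² = 1.333 × (3.242/0.87)².
n₁ = 1.333 × 13.89 = 18.5.
Round up: n₁ = 19, giving n₂ = 3 × 19 = 57.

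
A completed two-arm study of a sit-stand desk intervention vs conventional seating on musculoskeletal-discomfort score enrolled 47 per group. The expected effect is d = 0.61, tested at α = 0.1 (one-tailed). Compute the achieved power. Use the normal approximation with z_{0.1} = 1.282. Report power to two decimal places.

For two equal groups, power = Φ(d·√(n/2) − z_{α}).
d·√(n/2) = 0.61 × √(47/2) = 0.61 × 4.848 = 2.957.
z_β = 2.957 − 1.282 = 1.675.
Power = Φ(1.675) = 0.953.

power ≈ 0.95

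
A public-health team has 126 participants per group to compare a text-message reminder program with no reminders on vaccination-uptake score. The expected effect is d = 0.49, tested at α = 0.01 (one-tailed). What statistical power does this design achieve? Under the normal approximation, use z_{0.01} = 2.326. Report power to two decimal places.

power ≈ 0.94

For two equal groups, power = Φ(d·√(n/2) − z_{α}).
d·√(n/2) = 0.49 × √(126/2) = 0.49 × 7.937 = 3.889.
z_β = 3.889 − 2.326 = 1.563.
Power = Φ(1.563) = 0.941.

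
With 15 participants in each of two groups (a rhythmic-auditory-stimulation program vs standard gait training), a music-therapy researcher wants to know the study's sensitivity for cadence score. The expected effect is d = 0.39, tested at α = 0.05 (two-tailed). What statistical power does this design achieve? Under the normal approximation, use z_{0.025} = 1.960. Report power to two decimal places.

For two equal groups, power = Φ(d·√(n/2) − z_{α/2}).
d·√(n/2) = 0.39 × √(15/2) = 0.39 × 2.739 = 1.068.
z_β = 1.068 − 1.960 = -0.892.
Power = Φ(-0.892) = 0.186.

power ≈ 0.19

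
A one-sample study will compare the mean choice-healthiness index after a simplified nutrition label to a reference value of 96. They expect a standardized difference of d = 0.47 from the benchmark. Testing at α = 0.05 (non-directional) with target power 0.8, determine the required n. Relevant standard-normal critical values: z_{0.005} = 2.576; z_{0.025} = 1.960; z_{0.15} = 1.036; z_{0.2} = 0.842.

n = 36

For a one-sample test: n = ((z_{α/2} + z_β) / d)².
z_{α/2} + z_β = 1.960 + 0.842 = 2.802.
n = (2.802 / 0.47)² = 5.962² = 35.54.
Round up.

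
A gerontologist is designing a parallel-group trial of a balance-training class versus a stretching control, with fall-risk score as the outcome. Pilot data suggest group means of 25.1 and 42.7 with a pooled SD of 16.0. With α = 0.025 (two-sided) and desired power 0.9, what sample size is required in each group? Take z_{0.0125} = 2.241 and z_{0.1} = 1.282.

Cohen's d = |M₁ − M₂| / SD_pooled = |25.1 − 42.7| / 16.0 = 17.6 / 16.0 = 1.100.
For two independent groups with equal n: n = 2·((z_{α/2} + z_β) / d)².
z_{α/2} + z_β = 2.241 + 1.282 = 3.523.
n = 2 × (3.523 / 1.100)² = 2 × 3.203² = 2 × 10.26 = 20.5.
Round up to the next whole participant.

n = 21 per group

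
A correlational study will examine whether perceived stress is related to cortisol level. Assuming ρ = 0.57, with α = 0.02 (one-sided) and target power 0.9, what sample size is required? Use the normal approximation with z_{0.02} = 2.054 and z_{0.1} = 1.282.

n = 30

Fisher's z: C = ½·ln((1+r)/(1−r)) = ½·ln(3.6512) = 0.6475.
n = ((z_{α} + z_β)/C)² + 3.
(2.054 + 1.282) / 0.6475 = 3.336 / 0.6475 = 5.152.
n = 5.152² + 3 = 26.54 + 3 = 29.5.
Round up.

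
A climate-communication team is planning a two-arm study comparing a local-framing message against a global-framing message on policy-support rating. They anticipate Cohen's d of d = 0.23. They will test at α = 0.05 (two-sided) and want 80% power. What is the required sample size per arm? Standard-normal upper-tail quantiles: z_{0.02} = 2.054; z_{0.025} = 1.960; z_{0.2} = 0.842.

n = 297 per group

For two independent groups with equal n: n = 2·((z_{α/2} + z_β) / d)².
z_{α/2} + z_β = 1.960 + 0.842 = 2.802.
n = 2 × (2.802 / 0.23)² = 2 × 12.183² = 2 × 148.42 = 296.8.
Round up to the next whole participant.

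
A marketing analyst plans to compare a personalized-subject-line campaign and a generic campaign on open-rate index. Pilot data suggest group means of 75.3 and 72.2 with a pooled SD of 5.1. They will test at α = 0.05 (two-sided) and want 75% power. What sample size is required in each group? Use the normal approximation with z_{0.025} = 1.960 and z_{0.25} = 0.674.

Cohen's d = |M₁ − M₂| / SD_pooled = |75.3 − 72.2| / 5.1 = 3.1 / 5.1 = 0.608.
For two independent groups with equal n: n = 2·((z_{α/2} + z_β) / d)².
z_{α/2} + z_β = 1.960 + 0.674 = 2.634.
n = 2 × (2.634 / 0.608)² = 2 × 4.332² = 2 × 18.77 = 37.5.
Round up to the next whole participant.

n = 38 per group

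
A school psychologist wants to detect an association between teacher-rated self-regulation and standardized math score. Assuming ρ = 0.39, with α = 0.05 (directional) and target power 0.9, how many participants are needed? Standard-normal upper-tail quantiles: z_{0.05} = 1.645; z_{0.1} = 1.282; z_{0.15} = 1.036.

n = 54

Fisher's z: C = ½·ln((1+r)/(1−r)) = ½·ln(2.2787) = 0.4118.
n = ((z_{α} + z_β)/C)² + 3.
(1.645 + 1.282) / 0.4118 = 2.927 / 0.4118 = 7.108.
n = 7.108² + 3 = 50.52 + 3 = 53.5.
Round up.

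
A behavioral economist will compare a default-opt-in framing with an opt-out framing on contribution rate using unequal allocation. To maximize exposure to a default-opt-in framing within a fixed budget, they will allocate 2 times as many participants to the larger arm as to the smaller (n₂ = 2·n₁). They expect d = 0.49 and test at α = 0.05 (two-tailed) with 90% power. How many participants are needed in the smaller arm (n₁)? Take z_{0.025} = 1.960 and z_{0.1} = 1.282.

n₁ = 66

With allocation ratio k = n₂/n₁ = 2, Var(x̄₁−x̄₂) = σ²(1/n₁ + 1/(k·n₁)) = σ²·(k+1)/(k·n₁).
So n₁ = (1 + 1/k)·((z_{α/2} + z_β)/d)² = 1.500 × (3.242/0.49)².
n₁ = 1.500 × 43.78 = 65.7.
Round up: n₁ = 66, giving n₂ = 2 × 66 = 132.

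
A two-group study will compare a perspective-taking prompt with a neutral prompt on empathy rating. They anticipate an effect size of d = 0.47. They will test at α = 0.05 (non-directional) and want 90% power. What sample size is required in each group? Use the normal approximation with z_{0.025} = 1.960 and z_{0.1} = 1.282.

n = 96 per group

For two independent groups with equal n: n = 2·((z_{α/2} + z_β) / d)².
z_{α/2} + z_β = 1.960 + 1.282 = 3.242.
n = 2 × (3.242 / 0.47)² = 2 × 6.898² = 2 × 47.58 = 95.2.
Round up to the next whole participant.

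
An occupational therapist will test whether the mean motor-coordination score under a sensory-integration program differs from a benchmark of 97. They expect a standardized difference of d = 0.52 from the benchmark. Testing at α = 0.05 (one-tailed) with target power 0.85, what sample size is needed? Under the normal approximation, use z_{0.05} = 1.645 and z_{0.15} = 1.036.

n = 27

For a one-sample test: n = ((z_{α} + z_β) / d)².
z_{α} + z_β = 1.645 + 1.036 = 2.681.
n = (2.681 / 0.52)² = 5.156² = 26.58.
Round up.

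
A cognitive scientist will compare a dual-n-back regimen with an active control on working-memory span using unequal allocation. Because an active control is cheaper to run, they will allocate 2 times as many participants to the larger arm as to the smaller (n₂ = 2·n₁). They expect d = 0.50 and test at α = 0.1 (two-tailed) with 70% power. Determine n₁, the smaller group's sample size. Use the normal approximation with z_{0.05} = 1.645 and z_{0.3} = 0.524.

n₁ = 29

With allocation ratio k = n₂/n₁ = 2, Var(x̄₁−x̄₂) = σ²(1/n₁ + 1/(k·n₁)) = σ²·(k+1)/(k·n₁).
So n₁ = (1 + 1/k)·((z_{α/2} + z_β)/d)² = 1.500 × (2.169/0.50)².
n₁ = 1.500 × 18.82 = 28.2.
Round up: n₁ = 29, giving n₂ = 2 × 29 = 58.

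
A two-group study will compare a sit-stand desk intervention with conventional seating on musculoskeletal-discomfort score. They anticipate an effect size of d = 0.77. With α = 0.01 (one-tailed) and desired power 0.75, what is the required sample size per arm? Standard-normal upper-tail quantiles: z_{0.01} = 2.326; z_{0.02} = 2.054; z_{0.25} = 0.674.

n = 31 per group

For two independent groups with equal n: n = 2·((z_{α} + z_β) / d)².
z_{α} + z_β = 2.326 + 0.674 = 3.000.
n = 2 × (3.000 / 0.77)² = 2 × 3.896² = 2 × 15.18 = 30.4.
Round up to the next whole participant.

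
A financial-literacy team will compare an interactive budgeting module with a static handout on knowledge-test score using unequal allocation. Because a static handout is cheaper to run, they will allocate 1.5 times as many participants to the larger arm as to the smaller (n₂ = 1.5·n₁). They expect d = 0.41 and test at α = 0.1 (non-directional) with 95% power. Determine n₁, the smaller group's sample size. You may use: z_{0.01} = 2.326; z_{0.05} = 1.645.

n₁ = 108

With allocation ratio k = n₂/n₁ = 1.5, Var(x̄₁−x̄₂) = σ²(1/n₁ + 1/(k·n₁)) = σ²·(k+1)/(k·n₁).
So n₁ = (1 + 1/k)·((z_{α/2} + z_β)/d)² = 1.667 × (3.290/0.41)².
n₁ = 1.667 × 64.39 = 107.3.
Round up: n₁ = 108, giving n₂ = 1.5 × 108 = 162.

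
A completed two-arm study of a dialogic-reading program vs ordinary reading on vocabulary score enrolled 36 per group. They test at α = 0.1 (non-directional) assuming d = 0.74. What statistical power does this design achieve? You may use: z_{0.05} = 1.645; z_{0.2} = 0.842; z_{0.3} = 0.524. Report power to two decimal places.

power ≈ 0.93

For two equal groups, power = Φ(d·√(n/2) − z_{α/2}).
d·√(n/2) = 0.74 × √(36/2) = 0.74 × 4.243 = 3.140.
z_β = 3.140 − 1.645 = 1.495.
Power = Φ(1.495) = 0.932.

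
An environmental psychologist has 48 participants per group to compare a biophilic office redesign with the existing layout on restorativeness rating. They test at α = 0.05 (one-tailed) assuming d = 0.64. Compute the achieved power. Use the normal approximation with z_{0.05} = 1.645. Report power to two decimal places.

For two equal groups, power = Φ(d·√(n/2) − z_{α}).
d·√(n/2) = 0.64 × √(48/2) = 0.64 × 4.899 = 3.135.
z_β = 3.135 − 1.645 = 1.490.
Power = Φ(1.490) = 0.932.

power ≈ 0.93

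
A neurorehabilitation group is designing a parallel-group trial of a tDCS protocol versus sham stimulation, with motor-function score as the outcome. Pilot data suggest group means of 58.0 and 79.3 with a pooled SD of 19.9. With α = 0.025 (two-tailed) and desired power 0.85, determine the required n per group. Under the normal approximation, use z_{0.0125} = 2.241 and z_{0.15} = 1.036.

n = 19 per group

Cohen's d = |M₁ − M₂| / SD_pooled = |58.0 − 79.3| / 19.9 = 21.3 / 19.9 = 1.070.
For two independent groups with equal n: n = 2·((z_{α/2} + z_β) / d)².
z_{α/2} + z_β = 2.241 + 1.036 = 3.277.
n = 2 × (3.277 / 1.070)² = 2 × 3.063² = 2 × 9.38 = 18.8.
Round up to the next whole participant.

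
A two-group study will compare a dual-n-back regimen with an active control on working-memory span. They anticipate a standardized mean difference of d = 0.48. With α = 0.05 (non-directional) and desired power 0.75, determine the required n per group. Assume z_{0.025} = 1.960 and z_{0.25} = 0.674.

n = 61 per group

For two independent groups with equal n: n = 2·((z_{α/2} + z_β) / d)².
z_{α/2} + z_β = 1.960 + 0.674 = 2.634.
n = 2 × (2.634 / 0.48)² = 2 × 5.487² = 2 × 30.11 = 60.2.
Round up to the next whole participant.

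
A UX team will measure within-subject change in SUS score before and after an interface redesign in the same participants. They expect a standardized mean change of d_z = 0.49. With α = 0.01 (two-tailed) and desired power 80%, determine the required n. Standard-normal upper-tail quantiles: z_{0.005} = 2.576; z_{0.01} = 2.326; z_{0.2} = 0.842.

n = 49 pairs

For a paired (one-sample on differences) test: n = ((z_{α/2} + z_β) / d)².
z_{α/2} + z_β = 2.576 + 0.842 = 3.418.
n = (3.418 / 0.49)² = 6.976² = 48.66.
Round up.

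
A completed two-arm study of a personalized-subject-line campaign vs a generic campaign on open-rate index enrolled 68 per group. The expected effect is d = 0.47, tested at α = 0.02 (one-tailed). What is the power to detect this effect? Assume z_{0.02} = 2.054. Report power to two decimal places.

For two equal groups, power = Φ(d·√(n/2) − z_{α}).
d·√(n/2) = 0.47 × √(68/2) = 0.47 × 5.831 = 2.741.
z_β = 2.741 − 2.054 = 0.687.
Power = Φ(0.687) = 0.754.

power ≈ 0.75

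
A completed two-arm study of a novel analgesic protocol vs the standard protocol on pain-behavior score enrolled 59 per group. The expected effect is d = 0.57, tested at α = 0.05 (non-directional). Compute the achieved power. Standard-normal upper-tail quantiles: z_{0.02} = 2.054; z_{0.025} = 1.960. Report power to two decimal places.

For two equal groups, power = Φ(d·√(n/2) − z_{α/2}).
d·√(n/2) = 0.57 × √(59/2) = 0.57 × 5.431 = 3.096.
z_β = 3.096 − 1.960 = 1.136.
Power = Φ(1.136) = 0.872.

power ≈ 0.87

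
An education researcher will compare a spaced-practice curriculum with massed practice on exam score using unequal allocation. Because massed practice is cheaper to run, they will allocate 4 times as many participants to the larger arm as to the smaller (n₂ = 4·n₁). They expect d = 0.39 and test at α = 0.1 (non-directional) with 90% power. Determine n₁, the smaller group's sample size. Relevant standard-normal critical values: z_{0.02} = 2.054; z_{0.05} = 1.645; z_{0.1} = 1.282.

n₁ = 71

With allocation ratio k = n₂/n₁ = 4, Var(x̄₁−x̄₂) = σ²(1/n₁ + 1/(k·n₁)) = σ²·(k+1)/(k·n₁).
So n₁ = (1 + 1/k)·((z_{α/2} + z_β)/d)² = 1.250 × (2.927/0.39)².
n₁ = 1.250 × 56.33 = 70.4.
Round up: n₁ = 71, giving n₂ = 4 × 71 = 284.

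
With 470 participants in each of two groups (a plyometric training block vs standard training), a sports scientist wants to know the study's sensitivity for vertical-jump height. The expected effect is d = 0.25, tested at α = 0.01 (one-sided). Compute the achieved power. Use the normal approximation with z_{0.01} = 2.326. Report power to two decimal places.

power ≈ 0.93

For two equal groups, power = Φ(d·√(n/2) − z_{α}).
d·√(n/2) = 0.25 × √(470/2) = 0.25 × 15.330 = 3.832.
z_β = 3.832 − 2.326 = 1.506.
Power = Φ(1.506) = 0.934.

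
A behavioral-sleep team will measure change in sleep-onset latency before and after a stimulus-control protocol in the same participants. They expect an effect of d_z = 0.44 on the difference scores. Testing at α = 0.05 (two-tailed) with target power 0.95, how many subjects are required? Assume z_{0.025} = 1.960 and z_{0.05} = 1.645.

n = 68 pairs

For a paired (one-sample on differences) test: n = ((z_{α/2} + z_β) / d)².
z_{α/2} + z_β = 1.960 + 1.645 = 3.605.
n = (3.605 / 0.44)² = 8.193² = 67.13.
Round up.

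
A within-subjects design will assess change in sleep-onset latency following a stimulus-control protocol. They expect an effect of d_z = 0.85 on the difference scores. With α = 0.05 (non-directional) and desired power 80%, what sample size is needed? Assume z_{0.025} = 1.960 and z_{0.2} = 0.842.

n = 11 pairs

For a paired (one-sample on differences) test: n = ((z_{α/2} + z_β) / d)².
z_{α/2} + z_β = 1.960 + 0.842 = 2.802.
n = (2.802 / 0.85)² = 3.296² = 10.87.
Round up.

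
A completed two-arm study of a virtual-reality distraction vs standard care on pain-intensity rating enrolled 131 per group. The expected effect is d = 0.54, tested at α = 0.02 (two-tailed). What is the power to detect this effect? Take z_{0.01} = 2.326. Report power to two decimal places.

power ≈ 0.98

For two equal groups, power = Φ(d·√(n/2) − z_{α/2}).
d·√(n/2) = 0.54 × √(131/2) = 0.54 × 8.093 = 4.370.
z_β = 4.370 − 2.326 = 2.044.
Power = Φ(2.044) = 0.980.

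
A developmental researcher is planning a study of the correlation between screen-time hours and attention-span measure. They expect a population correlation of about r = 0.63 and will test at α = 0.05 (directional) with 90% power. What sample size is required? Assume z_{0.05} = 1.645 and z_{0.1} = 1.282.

n = 19

Fisher's z: C = ½·ln((1+r)/(1−r)) = ½·ln(4.4054) = 0.7414.
n = ((z_{α} + z_β)/C)² + 3.
(1.645 + 1.282) / 0.7414 = 2.927 / 0.7414 = 3.948.
n = 3.948² + 3 = 15.59 + 3 = 18.6.
Round up.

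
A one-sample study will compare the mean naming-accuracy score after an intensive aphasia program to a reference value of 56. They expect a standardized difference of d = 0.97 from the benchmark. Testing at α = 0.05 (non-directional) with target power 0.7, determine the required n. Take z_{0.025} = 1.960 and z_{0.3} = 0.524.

For a one-sample test: n = ((z_{α/2} + z_β) / d)².
z_{α/2} + z_β = 1.960 + 0.524 = 2.484.
n = (2.484 / 0.97)² = 2.561² = 6.56.
Round up.

n = 7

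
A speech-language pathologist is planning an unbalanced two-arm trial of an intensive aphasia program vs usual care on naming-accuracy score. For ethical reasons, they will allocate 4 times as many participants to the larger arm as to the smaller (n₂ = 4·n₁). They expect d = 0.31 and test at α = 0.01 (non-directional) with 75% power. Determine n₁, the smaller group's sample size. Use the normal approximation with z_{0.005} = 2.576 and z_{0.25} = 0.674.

n₁ = 138

With allocation ratio k = n₂/n₁ = 4, Var(x̄₁−x̄₂) = σ²(1/n₁ + 1/(k·n₁)) = σ²·(k+1)/(k·n₁).
So n₁ = (1 + 1/k)·((z_{α/2} + z_β)/d)² = 1.250 × (3.250/0.31)².
n₁ = 1.250 × 109.91 = 137.4.
Round up: n₁ = 138, giving n₂ = 4 × 138 = 552.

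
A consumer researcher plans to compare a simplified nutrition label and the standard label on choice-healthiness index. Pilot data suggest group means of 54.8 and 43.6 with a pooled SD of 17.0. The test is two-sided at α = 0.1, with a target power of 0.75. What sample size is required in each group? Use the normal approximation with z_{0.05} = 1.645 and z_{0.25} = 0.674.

n = 25 per group

Cohen's d = |M₁ − M₂| / SD_pooled = |54.8 − 43.6| / 17.0 = 11.2 / 17.0 = 0.659.
For two independent groups with equal n: n = 2·((z_{α/2} + z_β) / d)².
z_{α/2} + z_β = 1.645 + 0.674 = 2.319.
n = 2 × (2.319 / 0.659)² = 2 × 3.519² = 2 × 12.38 = 24.8.
Round up to the next whole participant.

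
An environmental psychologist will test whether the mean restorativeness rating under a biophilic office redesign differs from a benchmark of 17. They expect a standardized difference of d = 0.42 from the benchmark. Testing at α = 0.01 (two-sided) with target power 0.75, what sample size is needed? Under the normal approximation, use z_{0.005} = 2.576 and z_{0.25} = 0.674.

For a one-sample test: n = ((z_{α/2} + z_β) / d)².
z_{α/2} + z_β = 2.576 + 0.674 = 3.250.
n = (3.250 / 0.42)² = 7.738² = 59.88.
Round up.

n = 60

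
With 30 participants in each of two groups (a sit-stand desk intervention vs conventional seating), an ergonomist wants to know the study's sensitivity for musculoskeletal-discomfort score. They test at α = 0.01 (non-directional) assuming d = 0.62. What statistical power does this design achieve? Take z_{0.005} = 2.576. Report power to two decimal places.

For two equal groups, power = Φ(d·√(n/2) − z_{α/2}).
d·√(n/2) = 0.62 × √(30/2) = 0.62 × 3.873 = 2.401.
z_β = 2.401 − 2.576 = -0.175.
Power = Φ(-0.175) = 0.431.

power ≈ 0.43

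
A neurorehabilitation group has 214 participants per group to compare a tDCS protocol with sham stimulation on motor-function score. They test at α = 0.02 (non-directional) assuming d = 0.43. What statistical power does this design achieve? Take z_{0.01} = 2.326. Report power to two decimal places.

power ≈ 0.98

For two equal groups, power = Φ(d·√(n/2) − z_{α/2}).
d·√(n/2) = 0.43 × √(214/2) = 0.43 × 10.344 = 4.448.
z_β = 4.448 − 2.326 = 2.122.
Power = Φ(2.122) = 0.983.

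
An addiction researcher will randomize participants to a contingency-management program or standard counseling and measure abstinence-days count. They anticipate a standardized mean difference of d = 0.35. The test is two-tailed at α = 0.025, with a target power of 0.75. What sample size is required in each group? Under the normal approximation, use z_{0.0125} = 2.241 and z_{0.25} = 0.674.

n = 139 per group

For two independent groups with equal n: n = 2·((z_{α/2} + z_β) / d)².
z_{α/2} + z_β = 2.241 + 0.674 = 2.915.
n = 2 × (2.915 / 0.35)² = 2 × 8.329² = 2 × 69.37 = 138.7.
Round up to the next whole participant.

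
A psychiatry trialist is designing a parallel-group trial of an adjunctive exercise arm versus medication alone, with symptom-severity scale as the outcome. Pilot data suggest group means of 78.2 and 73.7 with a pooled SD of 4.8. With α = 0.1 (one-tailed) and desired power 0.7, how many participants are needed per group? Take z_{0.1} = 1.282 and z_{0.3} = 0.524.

n = 8 per group

Cohen's d = |M₁ − M₂| / SD_pooled = |78.2 − 73.7| / 4.8 = 4.5 / 4.8 = 0.938.
For two independent groups with equal n: n = 2·((z_{α} + z_β) / d)².
z_{α} + z_β = 1.282 + 0.524 = 1.806.
n = 2 × (1.806 / 0.938)² = 2 × 1.925² = 2 × 3.71 = 7.4.
Round up to the next whole participant.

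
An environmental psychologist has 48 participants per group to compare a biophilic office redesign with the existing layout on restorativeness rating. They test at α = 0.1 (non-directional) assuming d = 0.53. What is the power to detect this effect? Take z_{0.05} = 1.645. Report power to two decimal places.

For two equal groups, power = Φ(d·√(n/2) − z_{α/2}).
d·√(n/2) = 0.53 × √(48/2) = 0.53 × 4.899 = 2.596.
z_β = 2.596 − 1.645 = 0.951.
Power = Φ(0.951) = 0.829.

power ≈ 0.83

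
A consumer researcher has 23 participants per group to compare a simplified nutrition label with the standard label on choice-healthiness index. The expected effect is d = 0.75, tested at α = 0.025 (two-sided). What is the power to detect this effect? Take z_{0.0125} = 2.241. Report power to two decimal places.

For two equal groups, power = Φ(d·√(n/2) − z_{α/2}).
d·√(n/2) = 0.75 × √(23/2) = 0.75 × 3.391 = 2.543.
z_β = 2.543 − 2.241 = 0.302.
Power = Φ(0.302) = 0.619.

power ≈ 0.62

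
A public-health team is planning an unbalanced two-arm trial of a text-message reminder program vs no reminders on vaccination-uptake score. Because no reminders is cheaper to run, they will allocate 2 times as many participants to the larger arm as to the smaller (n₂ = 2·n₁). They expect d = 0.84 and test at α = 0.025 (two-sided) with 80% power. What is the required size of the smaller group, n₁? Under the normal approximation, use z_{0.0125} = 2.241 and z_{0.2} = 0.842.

With allocation ratio k = n₂/n₁ = 2, Var(x̄₁−x̄₂) = σ²(1/n₁ + 1/(k·n₁)) = σ²·(k+1)/(k·n₁).
So n₁ = (1 + 1/k)·((z_{α/2} + z_β)/d)² = 1.500 × (3.083/0.84)².
n₁ = 1.500 × 13.47 = 20.2.
Round up: n₁ = 21, giving n₂ = 2 × 21 = 42.

n₁ = 21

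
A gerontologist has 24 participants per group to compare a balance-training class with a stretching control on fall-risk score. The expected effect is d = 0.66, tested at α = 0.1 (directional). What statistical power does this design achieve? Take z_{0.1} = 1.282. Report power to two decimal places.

For two equal groups, power = Φ(d·√(n/2) − z_{α}).
d·√(n/2) = 0.66 × √(24/2) = 0.66 × 3.464 = 2.286.
z_β = 2.286 − 1.282 = 1.004.
Power = Φ(1.004) = 0.842.

power ≈ 0.84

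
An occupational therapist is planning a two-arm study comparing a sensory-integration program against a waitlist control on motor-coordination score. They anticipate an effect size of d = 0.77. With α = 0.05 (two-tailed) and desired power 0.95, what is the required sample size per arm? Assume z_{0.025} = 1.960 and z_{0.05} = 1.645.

For two independent groups with equal n: n = 2·((z_{α/2} + z_β) / d)².
z_{α/2} + z_β = 1.960 + 1.645 = 3.605.
n = 2 × (3.605 / 0.77)² = 2 × 4.682² = 2 × 21.92 = 43.8.
Round up to the next whole participant.

n = 44 per group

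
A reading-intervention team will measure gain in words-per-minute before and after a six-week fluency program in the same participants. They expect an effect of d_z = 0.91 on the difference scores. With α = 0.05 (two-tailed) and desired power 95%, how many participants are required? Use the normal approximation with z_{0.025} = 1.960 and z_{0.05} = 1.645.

For a paired (one-sample on differences) test: n = ((z_{α/2} + z_β) / d)².
z_{α/2} + z_β = 1.960 + 1.645 = 3.605.
n = (3.605 / 0.91)² = 3.962² = 15.69.
Round up.

n = 16 pairs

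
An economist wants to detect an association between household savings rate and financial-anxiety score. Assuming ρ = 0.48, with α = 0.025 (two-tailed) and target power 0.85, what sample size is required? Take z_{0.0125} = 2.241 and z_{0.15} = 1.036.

Fisher's z: C = ½·ln((1+r)/(1−r)) = ½·ln(2.8462) = 0.5230.
n = ((z_{α/2} + z_β)/C)² + 3.
(2.241 + 1.036) / 0.5230 = 3.277 / 0.5230 = 6.266.
n = 6.266² + 3 = 39.26 + 3 = 42.3.
Round up.

n = 43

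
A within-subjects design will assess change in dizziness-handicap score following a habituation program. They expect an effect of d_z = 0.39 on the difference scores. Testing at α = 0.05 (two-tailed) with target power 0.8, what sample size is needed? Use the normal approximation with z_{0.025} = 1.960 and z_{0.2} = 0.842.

n = 52 pairs

For a paired (one-sample on differences) test: n = ((z_{α/2} + z_β) / d)².
z_{α/2} + z_β = 1.960 + 0.842 = 2.802.
n = (2.802 / 0.39)² = 7.185² = 51.62.
Round up.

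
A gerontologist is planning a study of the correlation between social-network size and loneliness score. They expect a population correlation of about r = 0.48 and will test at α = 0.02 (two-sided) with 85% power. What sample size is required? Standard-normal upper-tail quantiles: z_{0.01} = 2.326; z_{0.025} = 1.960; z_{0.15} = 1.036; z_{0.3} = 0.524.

n = 45

Fisher's z: C = ½·ln((1+r)/(1−r)) = ½·ln(2.8462) = 0.5230.
n = ((z_{α/2} + z_β)/C)² + 3.
(2.326 + 1.036) / 0.5230 = 3.362 / 0.5230 = 6.428.
n = 6.428² + 3 = 41.32 + 3 = 44.3.
Round up.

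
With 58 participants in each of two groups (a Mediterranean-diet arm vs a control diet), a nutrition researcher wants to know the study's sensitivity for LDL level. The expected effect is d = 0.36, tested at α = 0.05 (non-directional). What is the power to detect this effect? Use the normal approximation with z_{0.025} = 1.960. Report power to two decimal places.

power ≈ 0.49

For two equal groups, power = Φ(d·√(n/2) − z_{α/2}).
d·√(n/2) = 0.36 × √(58/2) = 0.36 × 5.385 = 1.939.
z_β = 1.939 − 1.960 = -0.021.
Power = Φ(-0.021) = 0.491.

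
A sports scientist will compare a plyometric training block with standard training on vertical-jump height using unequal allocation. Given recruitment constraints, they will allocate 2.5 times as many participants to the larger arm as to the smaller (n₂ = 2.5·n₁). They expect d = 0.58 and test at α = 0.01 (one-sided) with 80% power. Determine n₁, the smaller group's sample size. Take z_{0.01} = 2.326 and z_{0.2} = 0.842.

n₁ = 42

With allocation ratio k = n₂/n₁ = 2.5, Var(x̄₁−x̄₂) = σ²(1/n₁ + 1/(k·n₁)) = σ²·(k+1)/(k·n₁).
So n₁ = (1 + 1/k)·((z_{α} + z_β)/d)² = 1.400 × (3.168/0.58)².
n₁ = 1.400 × 29.83 = 41.8.
Round up: n₁ = 42, giving n₂ = 2.5 × 42 = 105.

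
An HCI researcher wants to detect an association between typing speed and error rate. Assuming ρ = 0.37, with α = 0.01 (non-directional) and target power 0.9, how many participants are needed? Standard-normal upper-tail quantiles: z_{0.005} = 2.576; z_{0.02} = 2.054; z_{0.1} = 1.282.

n = 102

Fisher's z: C = ½·ln((1+r)/(1−r)) = ½·ln(2.1746) = 0.3884.
n = ((z_{α/2} + z_β)/C)² + 3.
(2.576 + 1.282) / 0.3884 = 3.858 / 0.3884 = 9.933.
n = 9.933² + 3 = 98.67 + 3 = 101.7.
Round up.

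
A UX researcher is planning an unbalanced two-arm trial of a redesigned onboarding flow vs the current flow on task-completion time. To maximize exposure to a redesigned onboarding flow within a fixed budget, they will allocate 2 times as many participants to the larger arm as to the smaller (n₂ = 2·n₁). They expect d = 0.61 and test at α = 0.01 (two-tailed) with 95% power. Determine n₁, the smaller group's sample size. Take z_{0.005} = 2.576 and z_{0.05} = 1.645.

n₁ = 72

With allocation ratio k = n₂/n₁ = 2, Var(x̄₁−x̄₂) = σ²(1/n₁ + 1/(k·n₁)) = σ²·(k+1)/(k·n₁).
So n₁ = (1 + 1/k)·((z_{α/2} + z_β)/d)² = 1.500 × (4.221/0.61)².
n₁ = 1.500 × 47.88 = 71.8.
Round up: n₁ = 72, giving n₂ = 2 × 72 = 144.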